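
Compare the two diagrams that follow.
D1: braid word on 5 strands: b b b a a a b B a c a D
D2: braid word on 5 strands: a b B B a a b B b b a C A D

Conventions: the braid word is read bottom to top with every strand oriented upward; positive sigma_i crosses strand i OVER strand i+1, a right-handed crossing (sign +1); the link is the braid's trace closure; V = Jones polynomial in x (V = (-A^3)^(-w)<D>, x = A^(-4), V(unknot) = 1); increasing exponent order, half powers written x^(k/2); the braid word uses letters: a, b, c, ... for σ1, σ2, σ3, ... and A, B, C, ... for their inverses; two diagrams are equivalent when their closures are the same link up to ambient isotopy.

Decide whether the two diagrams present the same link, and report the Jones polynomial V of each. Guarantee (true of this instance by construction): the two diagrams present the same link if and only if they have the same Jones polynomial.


equivalent: no
D1 (bracket A^-20 - 2A^-16 + 2A^-12 - 3A^-8 + 2A^-4 - 2 + 2A^4 + A^12; 12 crossings at w = +8): V = x^3 + 2x^5 - 2x^6 + 2x^7 - 3x^8 + 2x^9 - 2x^10 + x^11
V(D2) = x - x^2 + 2x^3 - x^4 + x^5 - x^6  [14 crossings, <D> = -A^-18 + A^-14 - A^-10 + 2A^-6 - A^-2 + A^2, w = +2]
observation: V(x) takes 2 values over 2 diagrams, fixing the grouping


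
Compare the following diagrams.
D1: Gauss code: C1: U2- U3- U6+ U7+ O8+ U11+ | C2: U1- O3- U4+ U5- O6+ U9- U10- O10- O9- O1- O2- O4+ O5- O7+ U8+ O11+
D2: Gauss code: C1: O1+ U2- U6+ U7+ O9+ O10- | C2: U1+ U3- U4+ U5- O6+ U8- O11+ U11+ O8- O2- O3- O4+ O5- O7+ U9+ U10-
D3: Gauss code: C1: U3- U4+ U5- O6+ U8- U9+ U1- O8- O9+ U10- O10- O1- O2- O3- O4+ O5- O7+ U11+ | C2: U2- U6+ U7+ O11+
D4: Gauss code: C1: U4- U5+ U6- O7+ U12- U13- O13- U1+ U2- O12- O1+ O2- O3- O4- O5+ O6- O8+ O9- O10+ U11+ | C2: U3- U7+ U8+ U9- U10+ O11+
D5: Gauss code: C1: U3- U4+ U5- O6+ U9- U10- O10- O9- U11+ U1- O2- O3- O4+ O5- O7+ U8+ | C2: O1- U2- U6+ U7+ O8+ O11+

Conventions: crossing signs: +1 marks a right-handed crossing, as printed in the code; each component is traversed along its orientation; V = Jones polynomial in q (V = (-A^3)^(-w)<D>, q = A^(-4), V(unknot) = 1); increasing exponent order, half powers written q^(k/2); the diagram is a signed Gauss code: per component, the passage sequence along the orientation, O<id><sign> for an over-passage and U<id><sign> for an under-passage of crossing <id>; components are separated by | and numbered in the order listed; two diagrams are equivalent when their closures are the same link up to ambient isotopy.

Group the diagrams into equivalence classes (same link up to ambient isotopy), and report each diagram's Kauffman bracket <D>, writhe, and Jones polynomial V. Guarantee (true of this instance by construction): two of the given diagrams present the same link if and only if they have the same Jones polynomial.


classes: {D1, D2, D3, D4, D5}
V(D1) = -q^(1/2) - q^(5/2)  [11 crossings, <D> = A^-13 + A^-5, w = -1]
V(D2) = -q^(1/2) - q^(5/2)  [11 crossings, <D> = A^-7 + A, w = +1]
D3 (bracket A^-13 + A^-5; 11 crossings at w = -1): V = -q^(1/2) - q^(5/2)
V(D4) = -q^(1/2) - q^(5/2)  [13 crossings, <D> = A^-13 + A^-5, w = -1]
V(D5) = -q^(1/2) - q^(5/2)  [11 crossings, <D> = A^-13 + A^-5, w = -1]
insight: one V(q) for all 5 diagrams — one class (guaranteed)


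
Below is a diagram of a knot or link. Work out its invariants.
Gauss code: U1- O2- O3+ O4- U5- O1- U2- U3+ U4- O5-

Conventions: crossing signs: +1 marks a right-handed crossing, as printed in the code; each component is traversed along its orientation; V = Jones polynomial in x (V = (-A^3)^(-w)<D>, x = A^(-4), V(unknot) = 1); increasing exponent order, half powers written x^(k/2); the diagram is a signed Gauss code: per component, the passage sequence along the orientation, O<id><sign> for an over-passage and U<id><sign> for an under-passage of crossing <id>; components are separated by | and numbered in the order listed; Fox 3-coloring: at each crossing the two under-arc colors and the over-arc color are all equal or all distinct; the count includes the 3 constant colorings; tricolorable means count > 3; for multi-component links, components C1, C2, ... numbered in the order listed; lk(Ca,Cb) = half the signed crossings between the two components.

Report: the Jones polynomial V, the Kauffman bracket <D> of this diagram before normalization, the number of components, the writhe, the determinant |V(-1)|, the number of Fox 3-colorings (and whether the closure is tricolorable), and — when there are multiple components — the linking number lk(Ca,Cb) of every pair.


Jones polynomial: V(x) = -x^-4 + x^-3 + x^-1
<D> = -A^-5 - A^3 + A^7; writhe -3
components 1, writhe -3 (5 crossings)
3-colorings: 9 of 3^5, det 3 — tricolorable
note: det 3 = |V(-1)|; divisible by 3, so tricolorable


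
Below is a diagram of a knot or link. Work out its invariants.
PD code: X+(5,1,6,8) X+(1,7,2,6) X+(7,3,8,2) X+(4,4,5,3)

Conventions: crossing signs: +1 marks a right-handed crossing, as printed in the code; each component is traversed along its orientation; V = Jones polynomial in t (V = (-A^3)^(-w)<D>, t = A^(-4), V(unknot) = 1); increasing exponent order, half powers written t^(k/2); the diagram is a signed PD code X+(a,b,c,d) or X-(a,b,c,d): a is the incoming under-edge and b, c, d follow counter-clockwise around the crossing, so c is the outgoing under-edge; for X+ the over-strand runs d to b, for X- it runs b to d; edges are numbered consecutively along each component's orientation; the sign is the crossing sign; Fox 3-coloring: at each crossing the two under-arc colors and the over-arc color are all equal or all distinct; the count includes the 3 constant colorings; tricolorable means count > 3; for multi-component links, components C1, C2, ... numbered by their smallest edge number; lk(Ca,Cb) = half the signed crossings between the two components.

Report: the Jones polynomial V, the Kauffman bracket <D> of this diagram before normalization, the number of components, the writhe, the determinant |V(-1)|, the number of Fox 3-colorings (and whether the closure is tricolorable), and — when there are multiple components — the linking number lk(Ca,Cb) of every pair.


V = t + t^3 - t^4
<D> = -A^-4 + 1 + A^8 (w = +4)
1 component over 4 crossings, w = +4
9 Fox colorings among 3^4, |V(-1)| = 3: tricolorable
why: det 3 = |V(-1)|; divisible by 3, so tricolorable


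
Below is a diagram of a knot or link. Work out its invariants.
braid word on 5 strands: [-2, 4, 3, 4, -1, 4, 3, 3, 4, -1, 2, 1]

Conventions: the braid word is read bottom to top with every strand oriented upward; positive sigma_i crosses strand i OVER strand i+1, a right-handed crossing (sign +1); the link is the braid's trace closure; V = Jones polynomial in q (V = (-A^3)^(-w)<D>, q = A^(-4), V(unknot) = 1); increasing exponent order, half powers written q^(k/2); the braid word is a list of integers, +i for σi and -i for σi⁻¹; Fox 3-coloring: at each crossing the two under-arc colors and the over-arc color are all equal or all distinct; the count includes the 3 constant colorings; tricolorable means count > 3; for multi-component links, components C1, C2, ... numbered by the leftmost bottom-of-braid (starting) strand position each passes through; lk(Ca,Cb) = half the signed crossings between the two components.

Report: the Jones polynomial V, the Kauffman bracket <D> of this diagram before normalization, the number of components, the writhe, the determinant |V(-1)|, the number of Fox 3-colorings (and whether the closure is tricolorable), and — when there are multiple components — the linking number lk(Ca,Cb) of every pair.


V = 1 + 2q^2 + 2q^4 - q^5 + q^6 - q^7
<D> = -A^-10 + A^-6 - A^-2 + 2A^2 + 2A^10 + A^18 (w = +6)
3 components over 12 crossings, w = +6
lk(C1,C2): -1
lk(C1,C3) = +2
linking number lk(C2,C3) = 0
3 Fox colorings among 3^12, |V(-1)| = 8: not tricolorable
why: the 3 component pairs carry total linking +1


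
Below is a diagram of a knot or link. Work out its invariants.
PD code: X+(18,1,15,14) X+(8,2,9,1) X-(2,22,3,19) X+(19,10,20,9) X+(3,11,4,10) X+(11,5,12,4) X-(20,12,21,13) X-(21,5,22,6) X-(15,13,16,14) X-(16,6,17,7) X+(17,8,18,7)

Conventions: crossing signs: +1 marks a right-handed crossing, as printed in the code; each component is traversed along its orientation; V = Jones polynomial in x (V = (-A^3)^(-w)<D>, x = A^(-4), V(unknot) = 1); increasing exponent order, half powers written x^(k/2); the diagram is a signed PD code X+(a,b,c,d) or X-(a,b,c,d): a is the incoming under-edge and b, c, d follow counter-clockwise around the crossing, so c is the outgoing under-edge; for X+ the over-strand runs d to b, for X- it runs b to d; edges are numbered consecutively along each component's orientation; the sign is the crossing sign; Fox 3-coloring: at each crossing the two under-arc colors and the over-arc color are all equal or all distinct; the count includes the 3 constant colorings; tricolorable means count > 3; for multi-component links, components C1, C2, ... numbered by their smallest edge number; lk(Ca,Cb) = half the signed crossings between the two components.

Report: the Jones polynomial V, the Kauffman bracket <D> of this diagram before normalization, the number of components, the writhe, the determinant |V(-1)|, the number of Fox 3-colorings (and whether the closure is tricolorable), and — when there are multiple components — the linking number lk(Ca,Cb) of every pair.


Jones polynomial: V(x) = x^-2 + x^-1 + 2 + x - x^4
<D> = A^-13 - A^-1 - 2A^3 - A^7 - A^11; writhe +1
components 3, writhe +1 (11 crossings)
linking number lk(C1,C2) = 0
lk(C1,C3): -1
lk(C2,C3) = 0
3-colorings: 27 of 3^11, det 0 — tricolorable
note: |V(-1)| = 0: so tricolorable, since 3 divides 0


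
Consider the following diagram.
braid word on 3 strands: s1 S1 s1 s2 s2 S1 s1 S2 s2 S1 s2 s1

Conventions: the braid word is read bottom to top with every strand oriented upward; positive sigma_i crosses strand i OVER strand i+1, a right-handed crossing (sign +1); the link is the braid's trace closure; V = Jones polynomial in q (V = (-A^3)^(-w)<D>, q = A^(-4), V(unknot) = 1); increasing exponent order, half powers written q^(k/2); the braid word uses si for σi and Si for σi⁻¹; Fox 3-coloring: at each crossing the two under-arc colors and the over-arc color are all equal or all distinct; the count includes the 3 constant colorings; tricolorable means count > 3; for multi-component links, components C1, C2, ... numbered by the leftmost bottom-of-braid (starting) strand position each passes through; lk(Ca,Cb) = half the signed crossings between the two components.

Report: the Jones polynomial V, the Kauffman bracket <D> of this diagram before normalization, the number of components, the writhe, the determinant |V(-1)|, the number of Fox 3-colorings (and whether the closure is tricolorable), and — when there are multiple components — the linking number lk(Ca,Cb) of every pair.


Jones polynomial: V(q) = q - q^2 + 2q^3 - q^4 + q^5 - q^6
<D> = -A^-12 + A^-8 - A^-4 + 2 - A^4 + A^8; writhe +4
components 1, writhe +4 (12 crossings)
3-colorings: 3 of 3^12, det 7 — not tricolorable
note: V spans 5 powers of q: at least 5 crossings in any diagram


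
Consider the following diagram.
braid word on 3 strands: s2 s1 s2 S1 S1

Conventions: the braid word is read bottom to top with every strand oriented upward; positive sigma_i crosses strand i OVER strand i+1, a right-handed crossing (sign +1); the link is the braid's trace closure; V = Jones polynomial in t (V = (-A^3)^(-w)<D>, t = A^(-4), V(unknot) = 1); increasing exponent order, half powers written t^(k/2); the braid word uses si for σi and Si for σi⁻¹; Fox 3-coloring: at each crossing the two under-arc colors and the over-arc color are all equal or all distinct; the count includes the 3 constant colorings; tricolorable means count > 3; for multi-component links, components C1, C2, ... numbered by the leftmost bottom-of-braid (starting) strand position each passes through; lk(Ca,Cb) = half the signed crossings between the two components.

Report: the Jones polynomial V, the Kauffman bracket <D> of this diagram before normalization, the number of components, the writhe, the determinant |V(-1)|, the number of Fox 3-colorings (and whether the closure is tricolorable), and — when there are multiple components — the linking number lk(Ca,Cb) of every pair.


V(t) = -t^(-1/2) - t^(1/2)
bracket: A + A^5, w = +1
2 components, writhe +1, over 5 crossings
lk(C1,C2) = 0
det 0, colorings 9 of 3^5 — tricolorable
observation: |V(-1)| = 0: so tricolorable, since 3 divides 0


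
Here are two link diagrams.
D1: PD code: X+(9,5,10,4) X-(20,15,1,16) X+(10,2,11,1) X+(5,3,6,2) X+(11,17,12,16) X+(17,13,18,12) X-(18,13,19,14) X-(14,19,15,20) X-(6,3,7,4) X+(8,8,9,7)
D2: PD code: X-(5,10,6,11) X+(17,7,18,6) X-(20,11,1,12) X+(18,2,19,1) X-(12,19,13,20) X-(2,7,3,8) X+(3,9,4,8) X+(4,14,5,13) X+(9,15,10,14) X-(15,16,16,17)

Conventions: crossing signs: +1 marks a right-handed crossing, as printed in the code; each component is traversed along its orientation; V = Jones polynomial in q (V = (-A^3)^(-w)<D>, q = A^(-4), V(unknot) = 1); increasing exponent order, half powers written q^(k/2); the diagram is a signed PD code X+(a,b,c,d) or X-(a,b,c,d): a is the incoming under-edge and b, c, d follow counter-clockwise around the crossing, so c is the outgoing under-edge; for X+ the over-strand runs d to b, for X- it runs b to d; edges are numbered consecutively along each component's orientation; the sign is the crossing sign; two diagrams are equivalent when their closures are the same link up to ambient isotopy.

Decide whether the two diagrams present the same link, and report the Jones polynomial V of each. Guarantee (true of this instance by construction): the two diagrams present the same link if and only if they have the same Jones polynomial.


equivalent: no
V(D1) = 1  (w +2, c 10, <D> = A^6)
D2 (bracket A^-16 - A^-12 + A^-8 - 2A^-4 + 2 - A^4 + A^8; 10 crossings at w = 0): V = q^-2 - q^-1 + 2 - 2q + q^2 - q^3 + q^4
why: 2 values of V(q) split the 2 diagrams


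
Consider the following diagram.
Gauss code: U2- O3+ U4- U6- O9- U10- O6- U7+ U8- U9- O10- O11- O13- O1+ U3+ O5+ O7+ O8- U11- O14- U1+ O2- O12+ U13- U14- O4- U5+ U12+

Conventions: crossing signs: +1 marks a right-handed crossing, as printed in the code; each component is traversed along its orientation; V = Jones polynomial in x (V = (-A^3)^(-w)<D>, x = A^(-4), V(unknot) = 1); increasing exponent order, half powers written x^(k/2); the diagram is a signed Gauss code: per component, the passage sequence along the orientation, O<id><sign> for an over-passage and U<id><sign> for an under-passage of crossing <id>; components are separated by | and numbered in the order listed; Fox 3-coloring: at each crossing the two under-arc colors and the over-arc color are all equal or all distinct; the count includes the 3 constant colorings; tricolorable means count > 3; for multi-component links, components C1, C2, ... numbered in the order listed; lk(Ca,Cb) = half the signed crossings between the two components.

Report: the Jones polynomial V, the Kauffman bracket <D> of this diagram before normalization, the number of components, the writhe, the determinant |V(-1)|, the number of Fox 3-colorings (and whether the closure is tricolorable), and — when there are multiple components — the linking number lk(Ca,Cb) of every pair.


Jones polynomial: V(x) = -x^-6 + 2x^-5 - 2x^-4 + 3x^-3 - 3x^-2 + 2x^-1 - 1 + x
<D> = A^-16 - A^-12 + 2A^-8 - 3A^-4 + 3 - 2A^4 + 2A^8 - A^12; writhe -4
components 1, writhe -4 (14 crossings)
3-colorings: 9 of 3^14, det 15 — tricolorable
note: |V(-1)| = 15: so tricolorable, since 3 divides 15


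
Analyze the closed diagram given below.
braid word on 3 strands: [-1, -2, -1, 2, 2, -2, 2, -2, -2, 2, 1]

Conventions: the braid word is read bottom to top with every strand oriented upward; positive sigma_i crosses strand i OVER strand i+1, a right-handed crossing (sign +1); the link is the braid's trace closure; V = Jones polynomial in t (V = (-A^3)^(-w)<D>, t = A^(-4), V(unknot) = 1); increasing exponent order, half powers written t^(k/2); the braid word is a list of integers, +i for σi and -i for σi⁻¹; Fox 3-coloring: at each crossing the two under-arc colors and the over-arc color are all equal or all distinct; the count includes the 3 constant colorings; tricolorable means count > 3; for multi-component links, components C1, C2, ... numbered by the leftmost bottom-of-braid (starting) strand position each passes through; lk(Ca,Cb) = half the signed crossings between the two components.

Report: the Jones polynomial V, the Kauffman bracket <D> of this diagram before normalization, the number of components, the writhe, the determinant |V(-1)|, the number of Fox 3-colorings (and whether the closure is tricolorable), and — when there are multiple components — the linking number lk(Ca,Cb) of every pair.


V(t) = -t^(-1/2) - t^(1/2)
bracket: A^-5 + A^-1, w = -1
2 components, writhe -1, over 11 crossings
lk(C1,C2) = 0
det 0, colorings 9 of 3^11 — tricolorable
observation: the 1 component pair carries total linking 0


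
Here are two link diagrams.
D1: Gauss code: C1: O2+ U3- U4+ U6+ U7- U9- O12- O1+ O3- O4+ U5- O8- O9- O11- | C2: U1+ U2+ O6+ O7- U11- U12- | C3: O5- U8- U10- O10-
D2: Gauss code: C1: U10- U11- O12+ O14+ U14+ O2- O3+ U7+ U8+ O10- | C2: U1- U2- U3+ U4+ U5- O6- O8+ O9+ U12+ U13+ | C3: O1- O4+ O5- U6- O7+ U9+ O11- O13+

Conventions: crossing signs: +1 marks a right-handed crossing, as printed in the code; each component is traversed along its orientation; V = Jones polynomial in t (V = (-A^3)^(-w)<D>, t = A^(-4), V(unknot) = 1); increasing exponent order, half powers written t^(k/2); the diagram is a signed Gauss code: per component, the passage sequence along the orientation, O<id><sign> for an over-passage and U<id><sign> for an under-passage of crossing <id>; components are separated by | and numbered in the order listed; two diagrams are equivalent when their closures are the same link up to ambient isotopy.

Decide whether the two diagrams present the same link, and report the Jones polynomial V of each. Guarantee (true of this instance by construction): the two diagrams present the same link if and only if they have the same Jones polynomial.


equivalent: no
V(D1) = t^-3 + t^-2 + t^-1 + 1  (w -4, c 12, <D> = A^-12 + A^-8 + A^-4 + 1)
V(D2) = 1 + t + t^2 + t^3  [14 crossings, <D> = A^-6 + A^-2 + A^2 + A^6, w = +2]
key observation: 2 classes among 2 diagrams; unequal V(t) rules out equality


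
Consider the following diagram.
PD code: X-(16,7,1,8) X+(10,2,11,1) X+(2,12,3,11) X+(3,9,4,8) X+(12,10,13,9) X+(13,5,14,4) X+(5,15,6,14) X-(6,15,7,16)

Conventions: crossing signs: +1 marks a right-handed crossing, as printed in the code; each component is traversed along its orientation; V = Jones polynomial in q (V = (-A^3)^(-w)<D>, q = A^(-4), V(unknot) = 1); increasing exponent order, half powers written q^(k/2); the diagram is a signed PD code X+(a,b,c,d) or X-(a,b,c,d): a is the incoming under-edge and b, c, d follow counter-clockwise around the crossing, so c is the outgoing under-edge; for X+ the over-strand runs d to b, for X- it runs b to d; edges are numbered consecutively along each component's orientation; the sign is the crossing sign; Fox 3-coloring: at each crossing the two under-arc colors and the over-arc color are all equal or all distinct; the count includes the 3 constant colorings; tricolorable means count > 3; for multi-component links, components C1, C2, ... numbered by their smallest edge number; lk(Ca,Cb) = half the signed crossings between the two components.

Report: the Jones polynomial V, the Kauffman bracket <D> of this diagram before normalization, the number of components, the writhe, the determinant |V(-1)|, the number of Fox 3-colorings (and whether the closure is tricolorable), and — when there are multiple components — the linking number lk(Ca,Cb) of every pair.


V(q) = q + q^3 - q^4
bracket: -A^-4 + 1 + A^8, w = +4
1 component, writhe +4, over 8 crossings
det 3, colorings 9 of 3^8 — tricolorable
observation: det 3 = |V(-1)|; divisible by 3, so tricolorable


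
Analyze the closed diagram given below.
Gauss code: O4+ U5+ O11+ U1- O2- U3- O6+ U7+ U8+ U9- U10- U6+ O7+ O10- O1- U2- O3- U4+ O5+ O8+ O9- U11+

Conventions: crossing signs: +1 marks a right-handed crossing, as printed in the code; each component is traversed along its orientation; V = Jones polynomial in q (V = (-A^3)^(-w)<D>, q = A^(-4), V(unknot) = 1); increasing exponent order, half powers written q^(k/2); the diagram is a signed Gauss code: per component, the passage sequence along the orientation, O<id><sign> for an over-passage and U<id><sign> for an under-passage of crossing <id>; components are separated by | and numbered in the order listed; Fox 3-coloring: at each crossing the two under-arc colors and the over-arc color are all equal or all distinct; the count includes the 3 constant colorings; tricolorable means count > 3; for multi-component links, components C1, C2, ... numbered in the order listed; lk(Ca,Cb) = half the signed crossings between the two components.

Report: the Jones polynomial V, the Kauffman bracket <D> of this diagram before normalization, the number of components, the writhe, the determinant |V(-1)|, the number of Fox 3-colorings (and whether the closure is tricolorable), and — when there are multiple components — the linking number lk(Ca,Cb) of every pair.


V = -q^-3 + q^-2 - q^-1 + 3 - q + q^2 - q^3
<D> = A^-9 - A^-5 + A^-1 - 3A^3 + A^7 - A^11 + A^15 (w = +1)
1 component over 11 crossings, w = +1
27 Fox colorings among 3^11, |V(-1)| = 9: tricolorable
why: det 9 = |V(-1)|; divisible by 3, so tricolorable


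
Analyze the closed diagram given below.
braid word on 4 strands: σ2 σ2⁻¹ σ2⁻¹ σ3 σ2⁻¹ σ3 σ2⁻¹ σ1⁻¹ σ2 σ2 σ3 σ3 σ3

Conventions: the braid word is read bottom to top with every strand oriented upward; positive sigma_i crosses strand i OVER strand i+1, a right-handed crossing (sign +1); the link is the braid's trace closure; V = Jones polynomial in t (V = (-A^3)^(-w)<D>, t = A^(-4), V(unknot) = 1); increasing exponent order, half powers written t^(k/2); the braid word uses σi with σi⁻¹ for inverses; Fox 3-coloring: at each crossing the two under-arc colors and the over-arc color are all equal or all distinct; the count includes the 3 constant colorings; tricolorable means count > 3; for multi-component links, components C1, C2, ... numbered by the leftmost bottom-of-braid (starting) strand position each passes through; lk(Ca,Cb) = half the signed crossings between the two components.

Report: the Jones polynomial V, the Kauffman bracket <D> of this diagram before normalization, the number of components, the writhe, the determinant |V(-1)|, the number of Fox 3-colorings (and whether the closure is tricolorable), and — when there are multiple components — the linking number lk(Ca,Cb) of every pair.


V(t) = t + 2t^3 + t^5
bracket: -A^-11 - 2A^-3 - A^5, w = +3
3 components, writhe +3, over 13 crossings
lk(C1,C2) = 0
linking number lk(C1,C3) = +1
lk(C2,C3): +1
det 4, colorings 3 of 3^13 — not tricolorable
observation: the 3 component pairs carry total linking +2


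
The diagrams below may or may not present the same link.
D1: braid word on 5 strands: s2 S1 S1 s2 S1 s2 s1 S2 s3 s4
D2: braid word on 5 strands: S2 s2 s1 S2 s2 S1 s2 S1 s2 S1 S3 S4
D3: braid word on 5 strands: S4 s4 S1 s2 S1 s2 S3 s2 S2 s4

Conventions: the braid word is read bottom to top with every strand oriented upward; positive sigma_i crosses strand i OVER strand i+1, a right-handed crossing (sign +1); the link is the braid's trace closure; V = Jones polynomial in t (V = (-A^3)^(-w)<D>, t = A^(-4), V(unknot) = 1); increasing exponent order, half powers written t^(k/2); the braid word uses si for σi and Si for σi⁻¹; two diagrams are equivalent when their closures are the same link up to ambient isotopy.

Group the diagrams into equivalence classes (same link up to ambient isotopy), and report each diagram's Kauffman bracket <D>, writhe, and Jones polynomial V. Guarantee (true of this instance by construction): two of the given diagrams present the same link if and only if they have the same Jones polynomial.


classes: {D1, D2, D3}
V(D1) = t^-2 - t^-1 + 1 - t + t^2  [10 crossings, <D> = A^-2 - A^2 + A^6 - A^10 + A^14, w = +2]
V(D2) = t^-2 - t^-1 + 1 - t + t^2  [12 crossings, <D> = A^-14 - A^-10 + A^-6 - A^-2 + A^2, w = -2]
V(D3) = t^-2 - t^-1 + 1 - t + t^2  [10 crossings, <D> = A^-8 - A^-4 + 1 - A^4 + A^8, w = 0]
note: all 3 diagrams share one V(t), hence one class


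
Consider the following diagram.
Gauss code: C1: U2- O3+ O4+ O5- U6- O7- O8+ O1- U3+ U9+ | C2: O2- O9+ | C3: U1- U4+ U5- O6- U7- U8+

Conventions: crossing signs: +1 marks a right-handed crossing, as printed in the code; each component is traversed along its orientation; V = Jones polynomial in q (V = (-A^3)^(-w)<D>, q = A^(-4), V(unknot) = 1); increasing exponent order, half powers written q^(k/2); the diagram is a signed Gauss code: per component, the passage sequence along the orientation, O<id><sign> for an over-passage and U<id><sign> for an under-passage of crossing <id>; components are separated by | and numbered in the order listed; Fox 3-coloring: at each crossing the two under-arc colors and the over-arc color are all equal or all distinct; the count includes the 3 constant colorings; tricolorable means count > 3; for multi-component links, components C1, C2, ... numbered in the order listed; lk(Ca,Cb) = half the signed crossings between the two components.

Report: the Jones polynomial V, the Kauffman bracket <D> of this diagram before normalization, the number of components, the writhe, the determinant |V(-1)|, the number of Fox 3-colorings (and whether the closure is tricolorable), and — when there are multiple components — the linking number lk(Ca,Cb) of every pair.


Jones polynomial: V(q) = q^-3 + q^-2 + q^-1 + 1
<D> = -A^-3 - A - A^5 - A^9; writhe -1
components 3, writhe -1 (9 crossings)
linking number lk(C1,C2) = 0
lk(C1,C3): -1
lk(C2,C3) = 0
3-colorings: 9 of 3^10, det 0 — tricolorable
note: summing lk over 3 pairs gives -1


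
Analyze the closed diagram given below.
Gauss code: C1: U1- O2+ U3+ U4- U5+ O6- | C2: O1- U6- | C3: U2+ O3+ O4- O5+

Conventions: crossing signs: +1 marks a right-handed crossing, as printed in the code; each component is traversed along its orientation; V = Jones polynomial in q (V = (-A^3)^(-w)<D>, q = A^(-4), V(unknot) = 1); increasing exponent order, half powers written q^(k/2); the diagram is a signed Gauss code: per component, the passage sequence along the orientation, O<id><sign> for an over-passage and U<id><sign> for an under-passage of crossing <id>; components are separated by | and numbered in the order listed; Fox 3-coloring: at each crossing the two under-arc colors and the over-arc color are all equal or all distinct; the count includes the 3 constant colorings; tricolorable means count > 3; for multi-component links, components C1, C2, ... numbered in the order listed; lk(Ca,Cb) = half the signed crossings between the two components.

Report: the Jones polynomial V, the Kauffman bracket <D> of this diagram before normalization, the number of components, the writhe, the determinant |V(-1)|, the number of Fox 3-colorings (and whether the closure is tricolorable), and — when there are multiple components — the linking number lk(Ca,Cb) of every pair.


V = q^-2 + 2 + q^2
<D> = A^-8 + 2 + A^8 (w = 0)
3 components over 6 crossings, w = 0
lk(C1,C2): -1
lk(C1,C3) = +1
linking number lk(C2,C3) = 0
3 Fox colorings among 3^6, |V(-1)| = 4: not tricolorable
why: the span of V is 4, within the link bound 6 + 3 - 1


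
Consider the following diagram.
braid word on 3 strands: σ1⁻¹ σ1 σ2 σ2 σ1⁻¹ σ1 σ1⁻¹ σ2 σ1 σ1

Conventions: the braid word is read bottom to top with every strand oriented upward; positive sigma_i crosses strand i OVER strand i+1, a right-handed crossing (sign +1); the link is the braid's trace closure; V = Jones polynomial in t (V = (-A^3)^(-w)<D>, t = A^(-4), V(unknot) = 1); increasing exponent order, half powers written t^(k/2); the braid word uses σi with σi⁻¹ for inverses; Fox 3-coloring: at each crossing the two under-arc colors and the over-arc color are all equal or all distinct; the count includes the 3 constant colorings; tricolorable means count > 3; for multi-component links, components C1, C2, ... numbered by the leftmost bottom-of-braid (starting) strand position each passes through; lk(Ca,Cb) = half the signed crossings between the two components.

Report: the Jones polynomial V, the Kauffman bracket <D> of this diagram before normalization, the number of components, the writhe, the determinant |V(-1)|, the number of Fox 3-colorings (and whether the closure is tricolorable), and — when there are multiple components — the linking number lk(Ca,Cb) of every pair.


V = t - t^2 + 2t^3 - t^4 + t^5 - t^6
<D> = -A^-12 + A^-8 - A^-4 + 2 - A^4 + A^8 (w = +4)
1 component over 10 crossings, w = +4
3 Fox colorings among 3^10, |V(-1)| = 7: not tricolorable
why: |V(-1)| = 7: so not tricolorable, since 3 does not divide 7


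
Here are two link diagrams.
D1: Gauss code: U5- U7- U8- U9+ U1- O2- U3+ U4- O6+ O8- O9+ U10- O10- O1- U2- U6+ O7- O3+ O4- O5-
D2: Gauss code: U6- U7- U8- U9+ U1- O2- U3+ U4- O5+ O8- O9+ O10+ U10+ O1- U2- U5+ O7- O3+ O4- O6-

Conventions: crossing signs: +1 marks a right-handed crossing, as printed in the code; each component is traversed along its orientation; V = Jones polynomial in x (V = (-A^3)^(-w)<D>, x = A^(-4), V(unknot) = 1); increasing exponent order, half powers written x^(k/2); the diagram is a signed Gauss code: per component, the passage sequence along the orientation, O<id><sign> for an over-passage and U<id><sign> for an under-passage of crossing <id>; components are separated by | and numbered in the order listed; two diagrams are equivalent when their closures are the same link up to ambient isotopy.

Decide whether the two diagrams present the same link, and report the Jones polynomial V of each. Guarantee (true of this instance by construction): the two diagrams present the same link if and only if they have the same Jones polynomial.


equivalent: yes
D1 (bracket A^-12; 10 crossings at w = -4): V = 1
V(D2) = 1  [10 crossings, <D> = A^-6, w = -2]
observation: Reidemeister moves carry D1 (10 crossings) to D2 (10)


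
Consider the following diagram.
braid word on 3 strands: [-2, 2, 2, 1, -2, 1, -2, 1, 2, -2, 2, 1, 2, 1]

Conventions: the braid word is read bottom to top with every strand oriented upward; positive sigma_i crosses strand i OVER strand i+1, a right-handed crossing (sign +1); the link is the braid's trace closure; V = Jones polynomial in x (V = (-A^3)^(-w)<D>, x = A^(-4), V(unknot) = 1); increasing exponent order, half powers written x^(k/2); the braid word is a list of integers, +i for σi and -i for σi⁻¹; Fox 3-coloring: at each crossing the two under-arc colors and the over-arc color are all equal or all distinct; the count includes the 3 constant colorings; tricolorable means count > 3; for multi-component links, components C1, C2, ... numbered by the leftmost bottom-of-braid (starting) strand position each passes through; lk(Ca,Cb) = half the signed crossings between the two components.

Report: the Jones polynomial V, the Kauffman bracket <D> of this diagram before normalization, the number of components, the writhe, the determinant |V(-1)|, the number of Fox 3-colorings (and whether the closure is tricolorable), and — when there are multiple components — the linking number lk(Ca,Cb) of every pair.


V = x^2 + 2x^4 - 2x^5 + x^6 - 2x^7 + x^8
<D> = A^-14 - 2A^-10 + A^-6 - 2A^-2 + 2A^2 + A^10 (w = +6)
1 component over 14 crossings, w = +6
27 Fox colorings among 3^14, |V(-1)| = 9: tricolorable
why: det 9 = |V(-1)|; divisible by 3, so tricolorable


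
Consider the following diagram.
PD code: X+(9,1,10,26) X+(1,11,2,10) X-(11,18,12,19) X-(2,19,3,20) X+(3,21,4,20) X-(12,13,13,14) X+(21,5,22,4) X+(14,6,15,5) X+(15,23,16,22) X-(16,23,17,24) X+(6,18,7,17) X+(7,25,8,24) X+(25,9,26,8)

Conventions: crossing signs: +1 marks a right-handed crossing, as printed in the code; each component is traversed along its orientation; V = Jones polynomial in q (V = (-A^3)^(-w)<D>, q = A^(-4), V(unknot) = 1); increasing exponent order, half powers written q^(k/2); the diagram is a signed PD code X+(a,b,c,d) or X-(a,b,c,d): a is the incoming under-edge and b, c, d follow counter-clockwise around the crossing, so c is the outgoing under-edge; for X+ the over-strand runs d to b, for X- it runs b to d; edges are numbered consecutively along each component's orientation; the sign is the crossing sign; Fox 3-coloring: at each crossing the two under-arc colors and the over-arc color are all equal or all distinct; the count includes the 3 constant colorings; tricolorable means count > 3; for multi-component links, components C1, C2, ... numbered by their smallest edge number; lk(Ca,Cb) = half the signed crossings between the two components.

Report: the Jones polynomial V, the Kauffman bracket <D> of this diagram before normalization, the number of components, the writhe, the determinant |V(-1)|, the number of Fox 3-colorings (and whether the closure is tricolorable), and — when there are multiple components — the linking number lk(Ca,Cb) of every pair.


V = q^2 - q^3 + 2q^4 - 2q^5 + 3q^6 - 2q^7 + q^8 - q^9
<D> = A^-21 - A^-17 + 2A^-13 - 3A^-9 + 2A^-5 - 2A^-1 + A^3 - A^7 (w = +5)
1 component over 13 crossings, w = +5
3 Fox colorings among 3^13, |V(-1)| = 13: not tricolorable
why: det 13 = |V(-1)|; not divisible by 3, so not tricolorable


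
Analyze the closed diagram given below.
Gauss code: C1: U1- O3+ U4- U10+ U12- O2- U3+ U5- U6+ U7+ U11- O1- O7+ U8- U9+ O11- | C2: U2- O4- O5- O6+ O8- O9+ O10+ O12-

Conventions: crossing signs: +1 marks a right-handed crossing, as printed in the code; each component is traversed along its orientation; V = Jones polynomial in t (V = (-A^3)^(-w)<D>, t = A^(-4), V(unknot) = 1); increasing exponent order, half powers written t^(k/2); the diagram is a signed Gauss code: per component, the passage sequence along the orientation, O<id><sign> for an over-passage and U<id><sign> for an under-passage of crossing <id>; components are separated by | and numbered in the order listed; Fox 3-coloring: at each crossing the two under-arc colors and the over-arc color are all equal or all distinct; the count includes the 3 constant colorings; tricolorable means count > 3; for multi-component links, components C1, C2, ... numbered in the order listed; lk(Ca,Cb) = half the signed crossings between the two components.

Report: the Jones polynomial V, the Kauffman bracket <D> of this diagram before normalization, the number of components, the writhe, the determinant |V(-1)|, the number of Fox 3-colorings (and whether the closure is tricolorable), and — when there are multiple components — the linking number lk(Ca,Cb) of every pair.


V(t) = -t^(-5/2) - t^(-1/2)
bracket: -A^-4 - A^4, w = -2
2 components, writhe -2, over 12 crossings
lk(C1,C2) = -1
det 2, colorings 3 of 3^12 — not tricolorable
observation: the 1 component pair carries total linking -1


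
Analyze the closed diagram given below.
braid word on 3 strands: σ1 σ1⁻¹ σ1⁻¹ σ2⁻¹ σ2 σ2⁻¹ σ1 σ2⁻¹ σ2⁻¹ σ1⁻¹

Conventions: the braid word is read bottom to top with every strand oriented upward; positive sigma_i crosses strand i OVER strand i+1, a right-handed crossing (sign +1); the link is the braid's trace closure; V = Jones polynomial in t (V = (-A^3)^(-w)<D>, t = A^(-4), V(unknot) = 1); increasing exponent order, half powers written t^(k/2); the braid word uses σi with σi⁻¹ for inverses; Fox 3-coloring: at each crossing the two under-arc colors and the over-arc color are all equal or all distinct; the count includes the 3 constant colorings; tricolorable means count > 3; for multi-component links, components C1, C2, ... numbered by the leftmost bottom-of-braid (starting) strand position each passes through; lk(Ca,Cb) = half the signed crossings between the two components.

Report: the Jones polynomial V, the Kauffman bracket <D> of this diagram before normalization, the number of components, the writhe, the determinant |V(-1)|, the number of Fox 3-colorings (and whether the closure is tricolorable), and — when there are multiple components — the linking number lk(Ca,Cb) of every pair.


V(t) = -t^-6 + t^-5 - t^-4 + 2t^-3 - t^-2 + t^-1
bracket: A^-8 - A^-4 + 2 - A^4 + A^8 - A^12, w = -4
1 component, writhe -4, over 10 crossings
det 7, colorings 3 of 3^10 — not tricolorable
observation: the span of V is 5, forcing >= 5 crossings in any diagram


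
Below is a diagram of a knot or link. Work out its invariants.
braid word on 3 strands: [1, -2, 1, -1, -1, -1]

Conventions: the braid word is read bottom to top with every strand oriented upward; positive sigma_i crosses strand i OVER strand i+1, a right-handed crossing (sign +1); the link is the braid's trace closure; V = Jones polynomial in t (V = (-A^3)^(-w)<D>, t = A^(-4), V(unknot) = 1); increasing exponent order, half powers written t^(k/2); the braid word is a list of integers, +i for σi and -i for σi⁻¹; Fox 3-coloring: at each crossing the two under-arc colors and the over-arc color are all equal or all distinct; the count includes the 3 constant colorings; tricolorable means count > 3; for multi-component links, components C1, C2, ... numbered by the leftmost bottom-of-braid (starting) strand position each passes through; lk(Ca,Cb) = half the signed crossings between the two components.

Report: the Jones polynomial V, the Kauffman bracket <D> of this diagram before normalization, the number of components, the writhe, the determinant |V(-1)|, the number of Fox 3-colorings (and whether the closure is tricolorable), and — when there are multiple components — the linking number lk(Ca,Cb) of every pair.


V(t) = 1
bracket: A^-6, w = -2
1 component, writhe -2, over 6 crossings
det 1, colorings 3 of 3^6 — not tricolorable
observation: inverse pairs cancel, leaving σ1 σ2⁻¹ σ1⁻¹ σ1⁻¹


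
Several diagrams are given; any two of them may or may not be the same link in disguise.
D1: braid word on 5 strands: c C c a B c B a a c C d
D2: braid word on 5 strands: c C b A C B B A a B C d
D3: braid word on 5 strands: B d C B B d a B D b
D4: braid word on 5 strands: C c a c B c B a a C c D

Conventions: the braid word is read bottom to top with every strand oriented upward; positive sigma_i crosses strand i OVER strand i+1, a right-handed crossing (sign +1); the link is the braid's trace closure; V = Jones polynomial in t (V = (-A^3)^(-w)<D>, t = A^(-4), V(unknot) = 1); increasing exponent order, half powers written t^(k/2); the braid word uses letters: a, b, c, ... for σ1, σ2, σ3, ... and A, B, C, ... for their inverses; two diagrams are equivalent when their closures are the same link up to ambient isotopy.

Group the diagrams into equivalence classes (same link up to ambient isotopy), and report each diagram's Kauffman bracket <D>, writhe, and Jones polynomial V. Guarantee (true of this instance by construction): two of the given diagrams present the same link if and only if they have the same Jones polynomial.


equivalence classes: {D1, D4} | {D2} | {D3}
D1 (bracket -A^-12 + 2A^-8 - 2A^-4 + 3 - 3A^4 + 2A^8 - A^12 + A^16; 12 crossings at w = +4): V = t^-1 - 1 + 2t - 3t^2 + 3t^3 - 2t^4 + 2t^5 - t^6
V(D2) = -t^-6 + t^-5 - t^-4 + 2t^-3 - t^-2 + t^-1  (w -4, c 12, <D> = A^-8 - A^-4 + 2 - A^4 + A^8 - A^12)
D3 (bracket A^-2 + A^6 - A^10; 10 crossings at w = -2): V = -t^-4 + t^-3 + t^-1
D4 (bracket -A^-18 + 2A^-14 - 2A^-10 + 3A^-6 - 3A^-2 + 2A^2 - A^6 + A^10; 12 crossings at w = +2): V = t^-1 - 1 + 2t - 3t^2 + 3t^3 - 2t^4 + 2t^5 - t^6
observation: 3 values of V(t) split the 4 diagrams


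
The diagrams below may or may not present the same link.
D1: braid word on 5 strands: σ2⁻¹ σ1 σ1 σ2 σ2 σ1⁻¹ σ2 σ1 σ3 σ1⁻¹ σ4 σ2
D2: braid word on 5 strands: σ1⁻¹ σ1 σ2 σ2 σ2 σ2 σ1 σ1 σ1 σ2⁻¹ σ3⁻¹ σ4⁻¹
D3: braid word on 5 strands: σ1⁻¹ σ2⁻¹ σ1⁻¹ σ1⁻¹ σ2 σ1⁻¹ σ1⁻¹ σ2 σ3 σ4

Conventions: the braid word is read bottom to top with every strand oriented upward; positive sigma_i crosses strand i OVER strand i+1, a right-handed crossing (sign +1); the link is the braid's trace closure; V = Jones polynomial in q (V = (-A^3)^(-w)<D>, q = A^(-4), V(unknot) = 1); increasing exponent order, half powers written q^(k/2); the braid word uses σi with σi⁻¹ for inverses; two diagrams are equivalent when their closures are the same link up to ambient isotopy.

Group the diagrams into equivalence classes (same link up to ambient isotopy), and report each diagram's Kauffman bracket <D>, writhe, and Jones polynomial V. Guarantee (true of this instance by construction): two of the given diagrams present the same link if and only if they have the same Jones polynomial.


classes: {D1} | {D2} | {D3}
V(D1) = q - q^2 + 2q^3 - q^4 + q^5 - q^6  [12 crossings, <D> = -A^-6 + A^-2 - A^2 + 2A^6 - A^10 + A^14, w = +6]
V(D2) = q^2 + 2q^4 - 2q^5 + q^6 - 2q^7 + q^8  [12 crossings, <D> = A^-20 - 2A^-16 + A^-12 - 2A^-8 + 2A^-4 + A^4, w = +4]
V(D3) = -q^-4 + q^-3 + q^-1  (w -2, c 10, <D> = A^-2 + A^6 - A^10)
insight: comparing 3 Jones polynomials yields 3 groups
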